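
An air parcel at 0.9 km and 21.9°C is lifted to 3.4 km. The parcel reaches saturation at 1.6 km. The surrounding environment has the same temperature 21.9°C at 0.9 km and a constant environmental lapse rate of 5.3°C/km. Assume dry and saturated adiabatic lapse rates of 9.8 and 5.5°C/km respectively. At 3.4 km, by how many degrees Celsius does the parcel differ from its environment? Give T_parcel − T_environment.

-3.51°C (parcel cooler than environment)

Parcel:
  900–1600 m, dry: Δz = 0.7 km ⇒ ΔT = -6.86°C; T = 15.04°C
  1600–3400 m, saturated: Δz = 1.8 km ⇒ ΔT = -9.9°C; T = 5.14°C
Environment:
  900–3400 m, environment: Δz = 2.5 km ⇒ ΔT = -13.25°C; T = 8.65°C
T_parcel − T_env = 5.14 − 8.65 = -3.51°C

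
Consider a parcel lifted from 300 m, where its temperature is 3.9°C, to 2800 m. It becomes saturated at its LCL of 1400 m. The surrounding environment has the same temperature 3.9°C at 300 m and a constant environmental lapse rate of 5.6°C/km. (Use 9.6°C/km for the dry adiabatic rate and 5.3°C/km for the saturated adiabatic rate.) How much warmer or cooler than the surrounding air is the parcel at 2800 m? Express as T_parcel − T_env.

Parcel:
  Dry to 1400 m: -9.6 × 1.1 km = -10.56°C, so T = -6.66°C.
  Saturated to 2800 m: -5.3 × 1.4 km = -7.42°C, so T = -14.08°C.
Environment:
  Environment to 2800 m: -5.6 × 2.5 km = -14°C, so T = -10.1°C.
T_parcel − T_env = -14.08 − (-10.1) = -3.98°C

-3.98°C (parcel cooler than environment)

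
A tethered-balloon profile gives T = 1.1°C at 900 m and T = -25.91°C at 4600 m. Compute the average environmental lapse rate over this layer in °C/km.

Γ = −ΔT/Δz = (1.1 − (-25.91)) / (4600 − 900) m
  = 27.01°C / 3.7 km = 7.3°C/km

7.3°C/km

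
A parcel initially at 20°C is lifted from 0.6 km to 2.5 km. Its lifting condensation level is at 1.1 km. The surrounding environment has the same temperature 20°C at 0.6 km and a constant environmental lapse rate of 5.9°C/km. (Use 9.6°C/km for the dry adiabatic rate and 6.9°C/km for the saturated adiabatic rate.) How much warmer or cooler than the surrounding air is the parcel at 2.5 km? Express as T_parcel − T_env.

-3.25°C (parcel cooler than environment)

Parcel:
  Dry to 1100 m: -9.6 × 0.5 km = -4.8°C, so T = 15.2°C.
  Saturated to 2500 m: -6.9 × 1.4 km = -9.66°C, so T = 5.54°C.
Environment:
  Environment to 2500 m: -5.9 × 1.9 km = -11.21°C, so T = 8.79°C.
T_parcel − T_env = 5.54 − 8.79 = -3.25°C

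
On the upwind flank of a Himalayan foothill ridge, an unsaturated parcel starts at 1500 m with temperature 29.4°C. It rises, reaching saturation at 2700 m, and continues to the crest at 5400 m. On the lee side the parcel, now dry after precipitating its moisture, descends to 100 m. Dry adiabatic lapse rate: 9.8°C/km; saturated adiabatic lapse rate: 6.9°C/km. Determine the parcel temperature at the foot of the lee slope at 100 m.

1500–2700 m, dry: Δz = 1.2 km ⇒ ΔT = -11.76°C; T = 17.64°C
2700–5400 m, saturated: Δz = 2.7 km ⇒ ΔT = -18.63°C; T = -0.99°C
5400–100 m, dry descent: Δz = 5.3 km ⇒ ΔT = +51.94°C; T = 50.95°C

50.95°C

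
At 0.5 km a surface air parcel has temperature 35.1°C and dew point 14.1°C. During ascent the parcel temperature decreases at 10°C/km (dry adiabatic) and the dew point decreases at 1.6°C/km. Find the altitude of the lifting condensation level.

T and T_d converge at 10 − 1.6 = 8.4°C per km
Height above start = (35.1 − 14.1) / 8.4 = 2.5 km
LCL altitude = 500 m + 2500 m = 3000 m

3 km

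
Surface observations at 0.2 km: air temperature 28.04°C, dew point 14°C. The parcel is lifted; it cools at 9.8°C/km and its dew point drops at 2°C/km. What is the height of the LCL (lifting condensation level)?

2 km

T and T_d converge at 9.8 − 2 = 7.8°C per km
Height above start = (28.04 − 14) / 7.8 = 1.8 km
LCL altitude = 200 m + 1800 m = 2000 m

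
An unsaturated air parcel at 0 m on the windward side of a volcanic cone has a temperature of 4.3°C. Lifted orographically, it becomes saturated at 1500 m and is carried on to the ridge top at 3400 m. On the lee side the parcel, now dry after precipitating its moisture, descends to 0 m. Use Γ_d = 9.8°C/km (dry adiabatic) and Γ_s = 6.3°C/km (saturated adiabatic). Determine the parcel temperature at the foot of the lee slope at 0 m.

Dry to 1500 m: -9.8 × 1.5 km = -14.7°C, so T = -10.4°C.
Saturated to 3400 m: -6.3 × 1.9 km = -11.97°C, so T = -22.37°C.
Dry descent to 0 m: +9.8 × 3.4 km = +33.32°C, so T = 10.95°C.

10.95°C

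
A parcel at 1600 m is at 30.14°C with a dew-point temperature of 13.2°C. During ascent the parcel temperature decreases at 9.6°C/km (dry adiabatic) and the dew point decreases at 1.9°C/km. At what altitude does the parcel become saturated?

T and T_d converge at 9.6 − 1.9 = 7.7°C per km
Height above start = (30.14 − 13.2) / 7.7 = 2.2 km
LCL altitude = 1600 m + 2200 m = 3800 m

3800 m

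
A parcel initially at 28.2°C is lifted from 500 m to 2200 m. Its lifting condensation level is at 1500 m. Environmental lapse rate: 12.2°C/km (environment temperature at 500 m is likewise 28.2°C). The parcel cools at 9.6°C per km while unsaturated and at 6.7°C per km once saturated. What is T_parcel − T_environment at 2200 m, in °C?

+6.45°C (parcel warmer than environment)

Parcel:
  From 500 m to 1500 m (dry): cools by 9.6 × 1 = 9.6°C, giving 18.6°C.
  From 1500 m to 2200 m (saturated): cools by 6.7 × 0.7 = 4.69°C, giving 13.91°C.
Environment:
  From 500 m to 2200 m (environment): cools by 12.2 × 1.7 = 20.74°C, giving 7.46°C.
T_parcel − T_env = 13.91 − 7.46 = +6.45°C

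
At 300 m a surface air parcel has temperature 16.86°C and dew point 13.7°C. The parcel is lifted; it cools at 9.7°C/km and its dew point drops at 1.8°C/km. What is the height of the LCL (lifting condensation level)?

700 m

T and T_d converge at 9.7 − 1.8 = 7.9°C per km
Height above start = (16.86 − 13.7) / 7.9 = 0.4 km
LCL altitude = 300 m + 400 m = 700 m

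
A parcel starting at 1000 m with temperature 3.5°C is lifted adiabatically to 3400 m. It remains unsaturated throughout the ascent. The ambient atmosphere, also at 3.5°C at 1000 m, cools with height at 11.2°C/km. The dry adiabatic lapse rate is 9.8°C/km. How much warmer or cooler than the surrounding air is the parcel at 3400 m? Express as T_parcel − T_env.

Parcel:
  From 1000 m to 3400 m (dry): cools by 9.8 × 2.4 = 23.52°C, giving -20.02°C.
Environment:
  From 1000 m to 3400 m (environment): cools by 11.2 × 2.4 = 26.88°C, giving -23.38°C.
T_parcel − T_env = -20.02 − (-23.38) = +3.36°C

+3.36°C (parcel warmer than environment)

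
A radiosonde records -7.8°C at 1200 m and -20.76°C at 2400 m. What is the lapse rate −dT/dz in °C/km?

Γ = −ΔT/Δz = (-7.8 − (-20.76)) / (2400 − 1200) m
  = 12.96°C / 1.2 km = 10.8°C/km

10.8°C/km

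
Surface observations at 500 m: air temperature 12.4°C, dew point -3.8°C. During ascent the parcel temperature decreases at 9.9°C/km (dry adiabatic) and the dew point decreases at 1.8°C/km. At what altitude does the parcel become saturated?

T and T_d converge at 9.9 − 1.8 = 8.1°C per km
Height above start = (12.4 − (-3.8)) / 8.1 = 2 km
LCL altitude = 500 m + 2000 m = 2500 m

2500 m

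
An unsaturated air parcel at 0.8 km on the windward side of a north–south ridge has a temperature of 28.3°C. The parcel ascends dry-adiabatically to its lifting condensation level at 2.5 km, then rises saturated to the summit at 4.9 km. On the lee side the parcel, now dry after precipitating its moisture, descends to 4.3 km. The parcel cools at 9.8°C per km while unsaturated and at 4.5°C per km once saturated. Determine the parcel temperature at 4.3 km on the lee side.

6.72°C

From 800 m to 2500 m (dry): cools by 9.8 × 1.7 = 16.66°C, giving 11.64°C.
From 2500 m to 4900 m (saturated): cools by 4.5 × 2.4 = 10.8°C, giving 0.84°C.
From 4900 m to 4300 m (dry descent): warms by 9.8 × 0.6 = 5.88°C, giving 6.72°C.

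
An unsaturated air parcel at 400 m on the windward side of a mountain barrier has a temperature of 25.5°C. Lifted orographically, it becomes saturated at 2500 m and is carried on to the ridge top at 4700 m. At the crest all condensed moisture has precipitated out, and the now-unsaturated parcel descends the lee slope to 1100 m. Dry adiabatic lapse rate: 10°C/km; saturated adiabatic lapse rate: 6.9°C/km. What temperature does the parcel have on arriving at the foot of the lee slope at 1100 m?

25.32°C

400 → 2500 m (dry, 10°C/km): ΔT = -10 × 2.1 = -21°C → T = 4.5°C
2500 → 4700 m (saturated, 6.9°C/km): ΔT = -6.9 × 2.2 = -15.18°C → T = -10.68°C
4700 → 1100 m (dry descent, 10°C/km): ΔT = +10 × 3.6 = +36°C → T = 25.32°C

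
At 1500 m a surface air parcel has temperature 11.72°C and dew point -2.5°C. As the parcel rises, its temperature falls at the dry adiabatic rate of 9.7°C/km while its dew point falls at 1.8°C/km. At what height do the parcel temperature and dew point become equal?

3300 m

T and T_d converge at 9.7 − 1.8 = 7.9°C per km
Height above start = (11.72 − (-2.5)) / 7.9 = 1.8 km
LCL altitude = 1500 m + 1800 m = 3300 m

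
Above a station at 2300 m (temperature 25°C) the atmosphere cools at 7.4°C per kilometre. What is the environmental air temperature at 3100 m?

Environmental to 3100 m: -7.4 × 0.8 km = -5.92°C, so T = 19.08°C.

19.08°C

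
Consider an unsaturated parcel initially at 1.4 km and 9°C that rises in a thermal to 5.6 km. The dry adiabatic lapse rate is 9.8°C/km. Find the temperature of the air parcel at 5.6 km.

1400 → 5600 m (dry adiabatic, 9.8°C/km): ΔT = -9.8 × 4.2 = -41.16°C → T = -32.16°C

-32.16°C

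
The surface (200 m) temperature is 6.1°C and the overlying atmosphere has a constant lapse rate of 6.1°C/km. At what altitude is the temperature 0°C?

1200 m

Height above start = (6.1 − 0) / 6.1 = 1 km
Altitude = 200 m + 1000 m = 1200 m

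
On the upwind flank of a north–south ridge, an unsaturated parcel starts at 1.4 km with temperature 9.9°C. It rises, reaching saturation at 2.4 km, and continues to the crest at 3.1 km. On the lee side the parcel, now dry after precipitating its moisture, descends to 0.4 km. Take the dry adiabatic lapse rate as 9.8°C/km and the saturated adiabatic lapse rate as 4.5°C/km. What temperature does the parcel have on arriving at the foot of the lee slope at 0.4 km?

23.41°C

1400–2400 m, dry: Δz = 1 km ⇒ ΔT = -9.8°C; T = 0.1°C
2400–3100 m, saturated: Δz = 0.7 km ⇒ ΔT = -3.15°C; T = -3.05°C
3100–400 m, dry descent: Δz = 2.7 km ⇒ ΔT = +26.46°C; T = 23.41°C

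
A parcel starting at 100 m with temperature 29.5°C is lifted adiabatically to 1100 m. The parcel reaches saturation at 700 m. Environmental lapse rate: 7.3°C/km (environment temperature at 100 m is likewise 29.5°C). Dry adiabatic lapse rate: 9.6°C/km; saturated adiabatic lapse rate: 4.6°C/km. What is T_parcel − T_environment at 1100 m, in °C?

-0.3°C (parcel cooler than environment)

Parcel:
  From 100 m to 700 m (dry): cools by 9.6 × 0.6 = 5.76°C, giving 23.74°C.
  From 700 m to 1100 m (saturated): cools by 4.6 × 0.4 = 1.84°C, giving 21.9°C.
Environment:
  From 100 m to 1100 m (environment): cools by 7.3 × 1 = 7.3°C, giving 22.2°C.
T_parcel − T_env = 21.9 − 22.2 = -0.3°C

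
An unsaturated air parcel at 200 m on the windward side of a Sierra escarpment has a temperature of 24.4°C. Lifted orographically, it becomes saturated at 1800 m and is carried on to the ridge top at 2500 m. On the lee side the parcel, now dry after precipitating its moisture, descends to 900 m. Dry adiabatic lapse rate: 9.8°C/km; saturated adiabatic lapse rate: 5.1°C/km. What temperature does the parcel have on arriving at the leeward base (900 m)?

Dry to 1800 m: -9.8 × 1.6 km = -15.68°C, so T = 8.72°C.
Saturated to 2500 m: -5.1 × 0.7 km = -3.57°C, so T = 5.15°C.
Dry descent to 900 m: +9.8 × 1.6 km = +15.68°C, so T = 20.83°C.

20.83°C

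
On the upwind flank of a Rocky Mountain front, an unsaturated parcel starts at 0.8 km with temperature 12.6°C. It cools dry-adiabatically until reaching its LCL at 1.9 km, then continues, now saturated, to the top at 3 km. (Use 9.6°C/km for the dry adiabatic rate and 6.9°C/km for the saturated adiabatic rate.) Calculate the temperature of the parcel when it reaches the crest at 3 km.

800–1900 m, dry: Δz = 1.1 km ⇒ ΔT = -10.56°C; T = 2.04°C
1900–3000 m, saturated: Δz = 1.1 km ⇒ ΔT = -7.59°C; T = -5.55°C

-5.55°C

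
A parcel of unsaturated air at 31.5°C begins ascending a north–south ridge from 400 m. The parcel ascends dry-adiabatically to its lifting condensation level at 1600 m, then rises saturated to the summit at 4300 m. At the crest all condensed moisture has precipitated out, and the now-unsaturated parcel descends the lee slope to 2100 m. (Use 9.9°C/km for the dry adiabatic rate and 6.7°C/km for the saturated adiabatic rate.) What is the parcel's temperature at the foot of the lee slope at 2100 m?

400–1600 m, dry: Δz = 1.2 km ⇒ ΔT = -11.88°C; T = 19.62°C
1600–4300 m, saturated: Δz = 2.7 km ⇒ ΔT = -18.09°C; T = 1.53°C
4300–2100 m, dry descent: Δz = 2.2 km ⇒ ΔT = +21.78°C; T = 23.31°C

23.31°C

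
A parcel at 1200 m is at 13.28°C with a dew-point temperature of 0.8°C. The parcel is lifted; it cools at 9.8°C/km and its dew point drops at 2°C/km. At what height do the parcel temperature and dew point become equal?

2800 m

T and T_d converge at 9.8 − 2 = 7.8°C per km
Height above start = (13.28 − 0.8) / 7.8 = 1.6 km
LCL altitude = 1200 m + 1600 m = 2800 m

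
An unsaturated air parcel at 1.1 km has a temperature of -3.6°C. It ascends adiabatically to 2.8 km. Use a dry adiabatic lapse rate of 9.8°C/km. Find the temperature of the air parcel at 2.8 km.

Dry adiabatic to 2800 m: -9.8 × 1.7 km = -16.66°C, so T = -20.26°C.

-20.26°C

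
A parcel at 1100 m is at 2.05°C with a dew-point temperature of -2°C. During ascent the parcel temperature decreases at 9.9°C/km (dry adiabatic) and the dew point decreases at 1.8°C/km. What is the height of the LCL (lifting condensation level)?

T and T_d converge at 9.9 − 1.8 = 8.1°C per km
Height above start = (2.05 − (-2)) / 8.1 = 0.5 km
LCL altitude = 1100 m + 500 m = 1600 m

1600 m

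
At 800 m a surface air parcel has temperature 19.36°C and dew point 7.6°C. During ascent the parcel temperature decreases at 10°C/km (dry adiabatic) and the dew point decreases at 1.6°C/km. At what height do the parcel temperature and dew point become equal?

2200 m

T and T_d converge at 10 − 1.6 = 8.4°C per km
Height above start = (19.36 − 7.6) / 8.4 = 1.4 km
LCL altitude = 800 m + 1400 m = 2200 m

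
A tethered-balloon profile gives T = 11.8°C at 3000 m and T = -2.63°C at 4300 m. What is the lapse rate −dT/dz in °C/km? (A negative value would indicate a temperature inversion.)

Γ = −ΔT/Δz = (11.8 − (-2.63)) / (4300 − 3000) m
  = 14.43°C / 1.3 km = 11.1°C/km

11.1°C/km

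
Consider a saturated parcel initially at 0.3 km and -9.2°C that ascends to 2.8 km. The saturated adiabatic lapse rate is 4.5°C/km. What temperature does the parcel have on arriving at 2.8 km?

300 → 2800 m (saturated adiabatic, 4.5°C/km): ΔT = -4.5 × 2.5 = -11.25°C → T = -20.45°C

-20.45°C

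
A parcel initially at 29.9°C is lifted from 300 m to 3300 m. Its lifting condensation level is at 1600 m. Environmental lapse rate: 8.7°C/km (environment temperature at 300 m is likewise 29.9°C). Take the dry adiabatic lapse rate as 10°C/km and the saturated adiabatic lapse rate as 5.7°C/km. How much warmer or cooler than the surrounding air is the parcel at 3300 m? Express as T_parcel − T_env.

Parcel:
  300 → 1600 m (dry, 10°C/km): ΔT = -10 × 1.3 = -13°C → T = 16.9°C
  1600 → 3300 m (saturated, 5.7°C/km): ΔT = -5.7 × 1.7 = -9.69°C → T = 7.21°C
Environment:
  300 → 3300 m (environment, 8.7°C/km): ΔT = -8.7 × 3 = -26.1°C → T = 3.8°C
T_parcel − T_env = 7.21 − 3.8 = +3.41°C

+3.41°C (parcel warmer than environment)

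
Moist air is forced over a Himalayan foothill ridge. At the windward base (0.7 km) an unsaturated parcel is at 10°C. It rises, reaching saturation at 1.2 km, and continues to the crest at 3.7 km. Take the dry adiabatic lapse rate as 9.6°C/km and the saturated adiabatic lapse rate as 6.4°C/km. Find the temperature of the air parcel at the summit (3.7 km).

Dry to 1200 m: -9.6 × 0.5 km = -4.8°C, so T = 5.2°C.
Saturated to 3700 m: -6.4 × 2.5 km = -16°C, so T = -10.8°C.

-10.8°C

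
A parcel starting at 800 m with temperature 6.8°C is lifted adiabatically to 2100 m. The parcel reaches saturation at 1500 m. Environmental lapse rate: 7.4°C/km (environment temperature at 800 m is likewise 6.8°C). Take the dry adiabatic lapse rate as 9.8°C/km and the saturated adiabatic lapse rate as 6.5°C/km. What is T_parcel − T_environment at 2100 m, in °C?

Parcel:
  From 800 m to 1500 m (dry): cools by 9.8 × 0.7 = 6.86°C, giving -0.06°C.
  From 1500 m to 2100 m (saturated): cools by 6.5 × 0.6 = 3.9°C, giving -3.96°C.
Environment:
  From 800 m to 2100 m (environment): cools by 7.4 × 1.3 = 9.62°C, giving -2.82°C.
T_parcel − T_env = -3.96 − (-2.82) = -1.14°C

-1.14°C (parcel cooler than environment)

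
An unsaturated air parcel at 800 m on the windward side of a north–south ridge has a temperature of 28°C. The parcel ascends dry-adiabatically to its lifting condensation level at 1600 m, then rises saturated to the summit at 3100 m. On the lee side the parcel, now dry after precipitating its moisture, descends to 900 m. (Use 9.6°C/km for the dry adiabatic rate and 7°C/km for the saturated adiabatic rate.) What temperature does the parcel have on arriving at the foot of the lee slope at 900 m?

30.94°C

Dry to 1600 m: -9.6 × 0.8 km = -7.68°C, so T = 20.32°C.
Saturated to 3100 m: -7 × 1.5 km = -10.5°C, so T = 9.82°C.
Dry descent to 900 m: +9.6 × 2.2 km = +21.12°C, so T = 30.94°C.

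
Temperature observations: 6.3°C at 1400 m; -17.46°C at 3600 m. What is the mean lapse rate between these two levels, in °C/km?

10.8°C/km

Γ = −ΔT/Δz = (6.3 − (-17.46)) / (3600 − 1400) m
  = 23.76°C / 2.2 km = 10.8°C/km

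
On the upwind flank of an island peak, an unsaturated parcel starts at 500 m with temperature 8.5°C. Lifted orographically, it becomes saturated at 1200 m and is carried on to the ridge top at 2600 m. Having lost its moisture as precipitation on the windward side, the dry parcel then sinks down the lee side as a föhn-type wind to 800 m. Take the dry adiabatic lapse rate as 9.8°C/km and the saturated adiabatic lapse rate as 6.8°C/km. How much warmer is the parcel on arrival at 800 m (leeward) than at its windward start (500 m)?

500–1200 m, dry: Δz = 0.7 km ⇒ ΔT = -6.86°C; T = 1.64°C
1200–2600 m, saturated: Δz = 1.4 km ⇒ ΔT = -9.52°C; T = -7.88°C
2600–800 m, dry descent: Δz = 1.8 km ⇒ ΔT = +17.64°C; T = 9.76°C
Net change vs windward start: 9.76 − 8.5 = +1.26°C

+1.26°C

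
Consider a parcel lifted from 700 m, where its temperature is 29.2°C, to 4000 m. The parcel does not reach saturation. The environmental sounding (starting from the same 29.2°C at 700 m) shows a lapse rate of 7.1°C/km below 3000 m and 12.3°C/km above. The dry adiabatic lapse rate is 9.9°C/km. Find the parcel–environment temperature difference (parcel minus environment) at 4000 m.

Parcel:
  From 700 m to 4000 m (dry): cools by 9.9 × 3.3 = 32.67°C, giving -3.47°C.
Environment:
  From 700 m to 3000 m (environment, lower layer): cools by 7.1 × 2.3 = 16.33°C, giving 12.87°C.
  From 3000 m to 4000 m (environment, upper layer): cools by 12.3 × 1 = 12.3°C, giving 0.57°C.
T_parcel − T_env = -3.47 − 0.57 = -4.04°C

-4.04°C (parcel cooler than environment)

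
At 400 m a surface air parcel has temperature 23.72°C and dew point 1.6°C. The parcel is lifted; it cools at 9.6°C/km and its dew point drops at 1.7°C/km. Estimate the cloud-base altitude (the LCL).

T and T_d converge at 9.6 − 1.7 = 7.9°C per km
Height above start = (23.72 − 1.6) / 7.9 = 2.8 km
LCL altitude = 400 m + 2800 m = 3200 m

3200 m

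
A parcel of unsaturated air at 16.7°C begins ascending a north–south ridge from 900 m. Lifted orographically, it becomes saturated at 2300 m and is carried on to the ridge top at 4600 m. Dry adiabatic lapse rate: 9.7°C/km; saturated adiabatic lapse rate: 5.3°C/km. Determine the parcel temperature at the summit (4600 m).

-9.07°C

900 → 2300 m (dry, 9.7°C/km): ΔT = -9.7 × 1.4 = -13.58°C → T = 3.12°C
2300 → 4600 m (saturated, 5.3°C/km): ΔT = -5.3 × 2.3 = -12.19°C → T = -9.07°C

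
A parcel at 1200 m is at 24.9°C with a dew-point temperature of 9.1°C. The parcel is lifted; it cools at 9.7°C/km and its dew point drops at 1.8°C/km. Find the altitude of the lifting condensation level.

T and T_d converge at 9.7 − 1.8 = 7.9°C per km
Height above start = (24.9 − 9.1) / 7.9 = 2 km
LCL altitude = 1200 m + 2000 m = 3200 m

3200 m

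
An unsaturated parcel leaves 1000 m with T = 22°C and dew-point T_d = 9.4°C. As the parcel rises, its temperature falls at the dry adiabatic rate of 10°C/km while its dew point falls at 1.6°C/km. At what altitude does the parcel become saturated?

T and T_d converge at 10 − 1.6 = 8.4°C per km
Height above start = (22 − 9.4) / 8.4 = 1.5 km
LCL altitude = 1000 m + 1500 m = 2500 m

2500 m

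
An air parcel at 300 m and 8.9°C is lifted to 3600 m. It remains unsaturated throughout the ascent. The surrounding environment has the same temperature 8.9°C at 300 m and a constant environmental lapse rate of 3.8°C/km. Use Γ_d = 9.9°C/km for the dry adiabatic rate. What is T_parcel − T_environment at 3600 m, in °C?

Parcel:
  Dry to 3600 m: -9.9 × 3.3 km = -32.67°C, so T = -23.77°C.
Environment:
  Environment to 3600 m: -3.8 × 3.3 km = -12.54°C, so T = -3.64°C.
T_parcel − T_env = -23.77 − (-3.64) = -20.13°C

-20.13°C (parcel cooler than environment)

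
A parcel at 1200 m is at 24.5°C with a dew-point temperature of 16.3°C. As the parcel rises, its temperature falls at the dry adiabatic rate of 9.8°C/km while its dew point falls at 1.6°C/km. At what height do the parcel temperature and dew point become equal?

2200 m

T and T_d converge at 9.8 − 1.6 = 8.2°C per km
Height above start = (24.5 − 16.3) / 8.2 = 1 km
LCL altitude = 1200 m + 1000 m = 2200 m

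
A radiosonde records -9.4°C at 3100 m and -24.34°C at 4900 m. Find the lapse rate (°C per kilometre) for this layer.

Γ = −ΔT/Δz = (-9.4 − (-24.34)) / (4900 − 3100) m
  = 14.94°C / 1.8 km = 8.3°C/km

8.3°C/km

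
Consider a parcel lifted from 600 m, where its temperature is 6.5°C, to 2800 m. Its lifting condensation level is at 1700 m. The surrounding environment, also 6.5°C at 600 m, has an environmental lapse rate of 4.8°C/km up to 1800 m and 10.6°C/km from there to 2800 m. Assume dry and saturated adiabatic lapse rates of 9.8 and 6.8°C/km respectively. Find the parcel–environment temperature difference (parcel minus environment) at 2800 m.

Parcel:
  600 → 1700 m (dry, 9.8°C/km): ΔT = -9.8 × 1.1 = -10.78°C → T = -4.28°C
  1700 → 2800 m (saturated, 6.8°C/km): ΔT = -6.8 × 1.1 = -7.48°C → T = -11.76°C
Environment:
  600 → 1800 m (environment, lower layer, 4.8°C/km): ΔT = -4.8 × 1.2 = -5.76°C → T = 0.74°C
  1800 → 2800 m (environment, upper layer, 10.6°C/km): ΔT = -10.6 × 1 = -10.6°C → T = -9.86°C
T_parcel − T_env = -11.76 − (-9.86) = -1.9°C

-1.9°C (parcel cooler than environment)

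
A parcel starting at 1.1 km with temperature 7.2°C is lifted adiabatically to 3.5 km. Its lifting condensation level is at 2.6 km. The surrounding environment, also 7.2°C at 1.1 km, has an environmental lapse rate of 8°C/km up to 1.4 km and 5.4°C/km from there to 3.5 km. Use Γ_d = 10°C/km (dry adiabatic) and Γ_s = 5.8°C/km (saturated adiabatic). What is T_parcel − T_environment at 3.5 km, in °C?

Parcel:
  1100–2600 m, dry: Δz = 1.5 km ⇒ ΔT = -15°C; T = -7.8°C
  2600–3500 m, saturated: Δz = 0.9 km ⇒ ΔT = -5.22°C; T = -13.02°C
Environment:
  1100–1400 m, environment, lower layer: Δz = 0.3 km ⇒ ΔT = -2.4°C; T = 4.8°C
  1400–3500 m, environment, upper layer: Δz = 2.1 km ⇒ ΔT = -11.34°C; T = -6.54°C
T_parcel − T_env = -13.02 − (-6.54) = -6.48°C

-6.48°C (parcel cooler than environment)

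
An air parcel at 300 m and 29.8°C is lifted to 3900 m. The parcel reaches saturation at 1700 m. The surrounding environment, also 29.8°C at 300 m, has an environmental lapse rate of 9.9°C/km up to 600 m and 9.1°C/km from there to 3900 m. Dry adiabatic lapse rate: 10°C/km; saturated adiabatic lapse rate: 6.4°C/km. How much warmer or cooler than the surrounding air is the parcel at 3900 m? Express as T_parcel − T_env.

+4.92°C (parcel warmer than environment)

Parcel:
  300 → 1700 m (dry, 10°C/km): ΔT = -10 × 1.4 = -14°C → T = 15.8°C
  1700 → 3900 m (saturated, 6.4°C/km): ΔT = -6.4 × 2.2 = -14.08°C → T = 1.72°C
Environment:
  300 → 600 m (environment, lower layer, 9.9°C/km): ΔT = -9.9 × 0.3 = -2.97°C → T = 26.83°C
  600 → 3900 m (environment, upper layer, 9.1°C/km): ΔT = -9.1 × 3.3 = -30.03°C → T = -3.2°C
T_parcel − T_env = 1.72 − (-3.2) = +4.92°C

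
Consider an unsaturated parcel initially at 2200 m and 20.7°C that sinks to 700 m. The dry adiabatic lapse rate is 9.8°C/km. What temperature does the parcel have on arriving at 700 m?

2200 → 700 m (dry adiabatic, 9.8°C/km): ΔT = +9.8 × 1.5 = +14.7°C → T = 35.4°C

35.4°C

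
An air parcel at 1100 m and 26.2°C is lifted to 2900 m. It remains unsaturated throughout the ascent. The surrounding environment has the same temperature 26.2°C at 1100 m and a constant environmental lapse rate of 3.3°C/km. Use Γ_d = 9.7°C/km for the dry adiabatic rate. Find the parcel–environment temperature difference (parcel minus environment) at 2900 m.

-11.52°C (parcel cooler than environment)

Parcel:
  Dry to 2900 m: -9.7 × 1.8 km = -17.46°C, so T = 8.74°C.
Environment:
  Environment to 2900 m: -3.3 × 1.8 km = -5.94°C, so T = 20.26°C.
T_parcel − T_env = 8.74 − 20.26 = -11.52°C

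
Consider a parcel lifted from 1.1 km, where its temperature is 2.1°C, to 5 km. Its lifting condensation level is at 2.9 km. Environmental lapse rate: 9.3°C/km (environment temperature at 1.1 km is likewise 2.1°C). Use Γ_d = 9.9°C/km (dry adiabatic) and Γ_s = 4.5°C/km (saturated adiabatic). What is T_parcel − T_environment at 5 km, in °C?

Parcel:
  1100 → 2900 m (dry, 9.9°C/km): ΔT = -9.9 × 1.8 = -17.82°C → T = -15.72°C
  2900 → 5000 m (saturated, 4.5°C/km): ΔT = -4.5 × 2.1 = -9.45°C → T = -25.17°C
Environment:
  1100 → 5000 m (environment, 9.3°C/km): ΔT = -9.3 × 3.9 = -36.27°C → T = -34.17°C
T_parcel − T_env = -25.17 − (-34.17) = +9°C

+9°C (parcel warmer than environment)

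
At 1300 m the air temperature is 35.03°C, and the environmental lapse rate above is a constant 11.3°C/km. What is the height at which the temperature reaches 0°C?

4400 m

Height above start = (35.03 − 0) / 11.3 = 3.1 km
Altitude = 1300 m + 3100 m = 4400 m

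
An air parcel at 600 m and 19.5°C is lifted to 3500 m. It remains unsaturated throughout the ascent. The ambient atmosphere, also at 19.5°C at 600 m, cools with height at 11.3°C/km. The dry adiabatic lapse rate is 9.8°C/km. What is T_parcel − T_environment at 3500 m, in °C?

Parcel:
  600 → 3500 m (dry, 9.8°C/km): ΔT = -9.8 × 2.9 = -28.42°C → T = -8.92°C
Environment:
  600 → 3500 m (environment, 11.3°C/km): ΔT = -11.3 × 2.9 = -32.77°C → T = -13.27°C
T_parcel − T_env = -8.92 − (-13.27) = +4.35°C

+4.35°C (parcel warmer than environment)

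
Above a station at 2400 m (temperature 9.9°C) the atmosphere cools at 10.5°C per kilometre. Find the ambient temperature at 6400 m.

-32.1°C

From 2400 m to 6400 m (environmental): cools by 10.5 × 4 = 42°C, giving -32.1°C.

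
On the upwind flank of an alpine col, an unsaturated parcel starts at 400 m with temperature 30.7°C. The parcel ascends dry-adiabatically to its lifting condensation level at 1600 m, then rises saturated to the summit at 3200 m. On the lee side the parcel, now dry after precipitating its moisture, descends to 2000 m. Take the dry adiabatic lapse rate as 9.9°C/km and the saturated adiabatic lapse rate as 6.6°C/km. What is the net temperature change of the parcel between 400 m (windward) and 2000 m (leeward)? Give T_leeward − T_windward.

Dry to 1600 m: -9.9 × 1.2 km = -11.88°C, so T = 18.82°C.
Saturated to 3200 m: -6.6 × 1.6 km = -10.56°C, so T = 8.26°C.
Dry descent to 2000 m: +9.9 × 1.2 km = +11.88°C, so T = 20.14°C.
Net change vs windward start: 20.14 − 30.7 = -10.56°C

-10.56°C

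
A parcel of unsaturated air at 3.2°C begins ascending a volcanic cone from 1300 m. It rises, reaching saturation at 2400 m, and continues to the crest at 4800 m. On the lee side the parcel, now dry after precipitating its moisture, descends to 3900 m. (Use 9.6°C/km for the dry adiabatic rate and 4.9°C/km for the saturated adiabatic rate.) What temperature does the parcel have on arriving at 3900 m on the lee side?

Dry to 2400 m: -9.6 × 1.1 km = -10.56°C, so T = -7.36°C.
Saturated to 4800 m: -4.9 × 2.4 km = -11.76°C, so T = -19.12°C.
Dry descent to 3900 m: +9.6 × 0.9 km = +8.64°C, so T = -10.48°C.

-10.48°C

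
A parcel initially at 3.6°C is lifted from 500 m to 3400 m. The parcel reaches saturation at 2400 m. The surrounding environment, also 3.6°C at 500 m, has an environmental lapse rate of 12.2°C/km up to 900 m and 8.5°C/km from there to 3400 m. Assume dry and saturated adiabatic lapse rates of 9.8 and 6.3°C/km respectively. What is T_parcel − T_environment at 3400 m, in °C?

+1.21°C (parcel warmer than environment)

Parcel:
  From 500 m to 2400 m (dry): cools by 9.8 × 1.9 = 18.62°C, giving -15.02°C.
  From 2400 m to 3400 m (saturated): cools by 6.3 × 1 = 6.3°C, giving -21.32°C.
Environment:
  From 500 m to 900 m (environment, lower layer): cools by 12.2 × 0.4 = 4.88°C, giving -1.28°C.
  From 900 m to 3400 m (environment, upper layer): cools by 8.5 × 2.5 = 21.25°C, giving -22.53°C.
T_parcel − T_env = -21.32 − (-22.53) = +1.21°C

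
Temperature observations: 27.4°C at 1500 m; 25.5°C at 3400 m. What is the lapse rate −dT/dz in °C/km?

Γ = −ΔT/Δz = (27.4 − 25.5) / (3400 − 1500) m
  = 1.9°C / 1.9 km = 1°C/km

1°C/km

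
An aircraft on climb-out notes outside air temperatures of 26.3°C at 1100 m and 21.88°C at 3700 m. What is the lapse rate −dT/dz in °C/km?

1.7°C/km

Γ = −ΔT/Δz = (26.3 − 21.88) / (3700 − 1100) m
  = 4.42°C / 2.6 km = 1.7°C/km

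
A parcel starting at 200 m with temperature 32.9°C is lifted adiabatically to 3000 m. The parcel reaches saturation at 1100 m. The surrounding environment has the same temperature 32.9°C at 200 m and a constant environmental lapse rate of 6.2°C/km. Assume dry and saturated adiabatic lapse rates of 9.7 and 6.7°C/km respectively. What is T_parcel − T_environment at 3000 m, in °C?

-4.1°C (parcel cooler than environment)

Parcel:
  From 200 m to 1100 m (dry): cools by 9.7 × 0.9 = 8.73°C, giving 24.17°C.
  From 1100 m to 3000 m (saturated): cools by 6.7 × 1.9 = 12.73°C, giving 11.44°C.
Environment:
  From 200 m to 3000 m (environment): cools by 6.2 × 2.8 = 17.36°C, giving 15.54°C.
T_parcel − T_env = 11.44 − 15.54 = -4.1°C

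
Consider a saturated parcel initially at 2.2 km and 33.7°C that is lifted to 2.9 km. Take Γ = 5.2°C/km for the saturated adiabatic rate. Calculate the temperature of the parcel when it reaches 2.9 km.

30.06°C

2200–2900 m, saturated adiabatic: Δz = 0.7 km ⇒ ΔT = -3.64°C; T = 30.06°C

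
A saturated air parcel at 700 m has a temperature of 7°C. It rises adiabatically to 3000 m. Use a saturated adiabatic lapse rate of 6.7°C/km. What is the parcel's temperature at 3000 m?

-8.41°C

700 → 3000 m (saturated adiabatic, 6.7°C/km): ΔT = -6.7 × 2.3 = -15.41°C → T = -8.41°C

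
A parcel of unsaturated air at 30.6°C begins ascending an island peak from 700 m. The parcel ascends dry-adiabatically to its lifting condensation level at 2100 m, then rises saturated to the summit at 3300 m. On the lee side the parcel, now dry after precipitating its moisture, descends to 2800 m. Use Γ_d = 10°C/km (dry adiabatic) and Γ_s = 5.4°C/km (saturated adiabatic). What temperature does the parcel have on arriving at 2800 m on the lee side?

15.12°C

Dry to 2100 m: -10 × 1.4 km = -14°C, so T = 16.6°C.
Saturated to 3300 m: -5.4 × 1.2 km = -6.48°C, so T = 10.12°C.
Dry descent to 2800 m: +10 × 0.5 km = +5°C, so T = 15.12°C.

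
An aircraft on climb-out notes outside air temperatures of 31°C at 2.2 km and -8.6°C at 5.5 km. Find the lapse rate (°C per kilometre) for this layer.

12°C/km

Γ = −ΔT/Δz = (31 − (-8.6)) / (5500 − 2200) m
  = 39.6°C / 3.3 km = 12°C/km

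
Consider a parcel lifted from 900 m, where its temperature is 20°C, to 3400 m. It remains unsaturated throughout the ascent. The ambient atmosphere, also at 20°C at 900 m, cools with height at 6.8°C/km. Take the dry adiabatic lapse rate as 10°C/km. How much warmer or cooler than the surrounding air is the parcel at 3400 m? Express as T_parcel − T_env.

Parcel:
  900–3400 m, dry: Δz = 2.5 km ⇒ ΔT = -25°C; T = -5°C
Environment:
  900–3400 m, environment: Δz = 2.5 km ⇒ ΔT = -17°C; T = 3°C
T_parcel − T_env = -5 − 3 = -8°C

-8°C (parcel cooler than environment)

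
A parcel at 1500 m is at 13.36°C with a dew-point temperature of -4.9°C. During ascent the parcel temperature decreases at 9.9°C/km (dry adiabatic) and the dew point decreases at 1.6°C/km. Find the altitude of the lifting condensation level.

3700 m

T and T_d converge at 9.9 − 1.6 = 8.3°C per km
Height above start = (13.36 − (-4.9)) / 8.3 = 2.2 km
LCL altitude = 1500 m + 2200 m = 3700 m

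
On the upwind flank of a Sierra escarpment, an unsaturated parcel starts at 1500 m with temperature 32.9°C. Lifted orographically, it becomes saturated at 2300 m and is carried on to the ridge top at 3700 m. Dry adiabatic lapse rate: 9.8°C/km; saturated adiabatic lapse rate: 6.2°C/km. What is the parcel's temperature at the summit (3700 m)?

16.38°C

1500–2300 m, dry: Δz = 0.8 km ⇒ ΔT = -7.84°C; T = 25.06°C
2300–3700 m, saturated: Δz = 1.4 km ⇒ ΔT = -8.68°C; T = 16.38°C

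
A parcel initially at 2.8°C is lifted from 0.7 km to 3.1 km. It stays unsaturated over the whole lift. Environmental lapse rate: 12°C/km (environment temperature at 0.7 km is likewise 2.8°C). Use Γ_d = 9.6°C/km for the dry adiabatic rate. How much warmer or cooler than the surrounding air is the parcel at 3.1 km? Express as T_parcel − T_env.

+5.76°C (parcel warmer than environment)

Parcel:
  700–3100 m, dry: Δz = 2.4 km ⇒ ΔT = -23.04°C; T = -20.24°C
Environment:
  700–3100 m, environment: Δz = 2.4 km ⇒ ΔT = -28.8°C; T = -26°C
T_parcel − T_env = -20.24 − (-26) = +5.76°C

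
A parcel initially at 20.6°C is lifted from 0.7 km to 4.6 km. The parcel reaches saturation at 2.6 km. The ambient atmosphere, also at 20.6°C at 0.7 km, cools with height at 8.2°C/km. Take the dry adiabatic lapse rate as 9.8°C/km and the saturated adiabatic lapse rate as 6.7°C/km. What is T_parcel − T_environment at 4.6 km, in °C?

-0.04°C (parcel cooler than environment)

Parcel:
  700 → 2600 m (dry, 9.8°C/km): ΔT = -9.8 × 1.9 = -18.62°C → T = 1.98°C
  2600 → 4600 m (saturated, 6.7°C/km): ΔT = -6.7 × 2 = -13.4°C → T = -11.42°C
Environment:
  700 → 4600 m (environment, 8.2°C/km): ΔT = -8.2 × 3.9 = -31.98°C → T = -11.38°C
T_parcel − T_env = -11.42 − (-11.38) = -0.04°C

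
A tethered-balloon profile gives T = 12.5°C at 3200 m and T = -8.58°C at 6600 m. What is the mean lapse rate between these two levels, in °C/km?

6.2°C/km

Γ = −ΔT/Δz = (12.5 − (-8.58)) / (6600 − 3200) m
  = 21.08°C / 3.4 km = 6.2°C/km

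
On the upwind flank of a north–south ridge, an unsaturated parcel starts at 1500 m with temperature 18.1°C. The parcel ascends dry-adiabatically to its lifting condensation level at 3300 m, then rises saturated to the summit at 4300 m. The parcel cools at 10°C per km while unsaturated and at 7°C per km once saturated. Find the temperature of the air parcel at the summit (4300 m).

-6.9°C

Dry to 3300 m: -10 × 1.8 km = -18°C, so T = 0.1°C.
Saturated to 4300 m: -7 × 1 km = -7°C, so T = -6.9°C.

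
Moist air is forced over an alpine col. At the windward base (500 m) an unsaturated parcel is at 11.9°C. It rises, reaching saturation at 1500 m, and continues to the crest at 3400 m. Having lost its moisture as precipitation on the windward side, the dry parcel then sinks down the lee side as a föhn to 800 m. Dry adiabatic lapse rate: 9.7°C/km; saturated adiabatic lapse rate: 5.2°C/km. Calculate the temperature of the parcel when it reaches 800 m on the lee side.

17.54°C

Dry to 1500 m: -9.7 × 1 km = -9.7°C, so T = 2.2°C.
Saturated to 3400 m: -5.2 × 1.9 km = -9.88°C, so T = -7.68°C.
Dry descent to 800 m: +9.7 × 2.6 km = +25.22°C, so T = 17.54°C.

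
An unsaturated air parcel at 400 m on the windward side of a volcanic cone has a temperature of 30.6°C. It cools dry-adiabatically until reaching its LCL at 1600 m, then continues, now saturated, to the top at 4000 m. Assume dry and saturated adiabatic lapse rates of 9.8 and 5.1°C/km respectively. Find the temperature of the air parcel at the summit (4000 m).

400–1600 m, dry: Δz = 1.2 km ⇒ ΔT = -11.76°C; T = 18.84°C
1600–4000 m, saturated: Δz = 2.4 km ⇒ ΔT = -12.24°C; T = 6.6°C

6.6°C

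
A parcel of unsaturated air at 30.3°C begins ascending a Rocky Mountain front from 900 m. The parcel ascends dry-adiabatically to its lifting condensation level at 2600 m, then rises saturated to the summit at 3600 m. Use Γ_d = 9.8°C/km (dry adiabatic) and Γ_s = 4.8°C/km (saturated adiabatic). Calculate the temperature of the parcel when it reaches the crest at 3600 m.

900 → 2600 m (dry, 9.8°C/km): ΔT = -9.8 × 1.7 = -16.66°C → T = 13.64°C
2600 → 3600 m (saturated, 4.8°C/km): ΔT = -4.8 × 1 = -4.8°C → T = 8.84°C

8.84°C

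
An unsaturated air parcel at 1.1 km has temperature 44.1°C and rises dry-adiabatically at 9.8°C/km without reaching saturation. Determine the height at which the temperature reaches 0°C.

Height above start = (44.1 − 0) / 9.8 = 4.5 km
Altitude = 1100 m + 4500 m = 5600 m

5.6 km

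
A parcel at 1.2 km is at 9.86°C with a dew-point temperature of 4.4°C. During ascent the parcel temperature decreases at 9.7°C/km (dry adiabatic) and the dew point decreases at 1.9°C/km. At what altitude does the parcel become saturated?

T and T_d converge at 9.7 − 1.9 = 7.8°C per km
Height above start = (9.86 − 4.4) / 7.8 = 0.7 km
LCL altitude = 1200 m + 700 m = 1900 m

1.9 km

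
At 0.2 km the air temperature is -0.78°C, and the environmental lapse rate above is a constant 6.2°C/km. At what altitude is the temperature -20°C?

Height above start = (-0.78 − (-20)) / 6.2 = 3.1 km
Altitude = 200 m + 3100 m = 3300 m

3.3 km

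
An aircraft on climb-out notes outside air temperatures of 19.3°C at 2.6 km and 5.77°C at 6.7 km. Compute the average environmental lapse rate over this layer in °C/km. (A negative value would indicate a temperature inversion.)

Γ = −ΔT/Δz = (19.3 − 5.77) / (6700 − 2600) m
  = 13.53°C / 4.1 km = 3.3°C/km

3.3°C/km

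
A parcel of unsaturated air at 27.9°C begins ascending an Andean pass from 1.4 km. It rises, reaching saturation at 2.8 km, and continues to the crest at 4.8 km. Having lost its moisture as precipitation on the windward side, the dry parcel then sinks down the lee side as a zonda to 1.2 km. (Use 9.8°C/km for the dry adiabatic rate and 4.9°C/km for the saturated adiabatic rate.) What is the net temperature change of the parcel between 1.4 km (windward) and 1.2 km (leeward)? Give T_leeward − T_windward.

1400 → 2800 m (dry, 9.8°C/km): ΔT = -9.8 × 1.4 = -13.72°C → T = 14.18°C
2800 → 4800 m (saturated, 4.9°C/km): ΔT = -4.9 × 2 = -9.8°C → T = 4.38°C
4800 → 1200 m (dry descent, 9.8°C/km): ΔT = +9.8 × 3.6 = +35.28°C → T = 39.66°C
Net change vs windward start: 39.66 − 27.9 = +11.76°C

+11.76°C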